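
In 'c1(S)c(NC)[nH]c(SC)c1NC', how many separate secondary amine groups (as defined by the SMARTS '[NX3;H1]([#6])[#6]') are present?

2

[NX3;H1]([#6])[#6] is the SMARTS for a secondary amine: a trivalent nitrogen with one H, bonded to two carbons.
The molecule carries 2 separate instances of an N-methylamino group (-NHCH3) meeting every constraint; each maps to a distinct set of atoms, giving 2 matches.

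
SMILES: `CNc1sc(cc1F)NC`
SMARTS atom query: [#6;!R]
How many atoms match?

The query [#6;!R] means: carbon not in any ring.
Check the 10 heavy atoms by environment: 1× s (aromatic, in 5-ring) → no; 4× c (aromatic, in 5-ring) → no; 1× F (acyclic) → no; 2× N (acyclic) → no; 2× C (acyclic) → match.
That gives 2 matching atoms.

2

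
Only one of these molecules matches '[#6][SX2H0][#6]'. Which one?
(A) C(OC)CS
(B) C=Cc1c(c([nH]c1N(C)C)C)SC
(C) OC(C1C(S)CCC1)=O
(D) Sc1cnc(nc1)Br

[#6][SX2H0][#6] describes an aliphatic sulfur bridging two carbons with no H on the sulfur (a thioether).
(A) has a methoxy ether (-OCH3) but the bridging atom is O, not S.
(B) contains a methylthio ether (-SCH3), which satisfies every atom and bond constraint.
(C) has a thiol (-SH) but the sulfur has H1, not H0 bridging two carbons.
(D) has a thiol (-SH) but the sulfur has H1, not H0 bridging two carbons.
So the answer is (B).

B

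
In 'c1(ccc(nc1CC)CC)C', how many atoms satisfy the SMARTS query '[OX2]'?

The query [OX2] means: aliphatic oxygen with two total connections — ether, hydroxyl, or ester single-bond O.
Check the 11 heavy atoms by environment: 1× n (aromatic, X2) → no; 5× c (aromatic, X3) → no; 5× C (X4) → no.
No environment satisfies the query, so 0 matching atoms.

0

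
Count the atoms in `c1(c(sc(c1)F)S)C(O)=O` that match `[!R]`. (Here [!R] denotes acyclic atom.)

Check the 10 heavy atoms by environment: 1× s (aromatic, in 5-ring) → no; 4× c (aromatic, in 5-ring) → no; 1× F (acyclic) → match; 1× S (acyclic) → match; 1× C (acyclic) → match; 2× O (acyclic) → match.
Summing the matching environments: 1 + 1 + 1 + 2 = 5 matching atoms.

5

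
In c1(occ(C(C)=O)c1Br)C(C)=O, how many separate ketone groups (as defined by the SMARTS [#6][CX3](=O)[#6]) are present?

2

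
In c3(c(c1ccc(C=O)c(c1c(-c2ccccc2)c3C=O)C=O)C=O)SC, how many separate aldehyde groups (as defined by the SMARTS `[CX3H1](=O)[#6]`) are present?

[CX3H1](=O)[#6] is the SMARTS for an aldehyde: an sp2 carbon with one H, double-bonded to O and single-bonded to carbon.
The molecule carries 4 separate instances of an aldehyde (-CHO) meeting every constraint; each maps to a distinct set of atoms, giving 4 matches.

4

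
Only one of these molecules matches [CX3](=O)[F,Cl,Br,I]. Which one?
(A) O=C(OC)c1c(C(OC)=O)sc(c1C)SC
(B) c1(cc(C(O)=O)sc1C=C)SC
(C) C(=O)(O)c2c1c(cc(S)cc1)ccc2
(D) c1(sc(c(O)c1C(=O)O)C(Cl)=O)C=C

D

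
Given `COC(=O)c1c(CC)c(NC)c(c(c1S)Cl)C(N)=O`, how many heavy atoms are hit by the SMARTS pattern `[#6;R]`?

6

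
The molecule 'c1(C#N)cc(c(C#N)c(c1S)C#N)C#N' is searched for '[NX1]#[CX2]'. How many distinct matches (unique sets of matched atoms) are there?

4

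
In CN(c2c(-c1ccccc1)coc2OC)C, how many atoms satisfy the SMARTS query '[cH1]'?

The query [cH1] means: aromatic carbon bearing exactly one hydrogen.
Check the 16 heavy atoms by environment: 1× o (aromatic, H0) → no; 6× c (aromatic, H1) → match; 4× c (aromatic, H0) → no; 1× N (H0) → no; 3× C (H3) → no; 1× O (H0) → no.
That gives 6 matching atoms.

6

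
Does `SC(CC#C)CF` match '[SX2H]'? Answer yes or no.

The pattern [SX2H] describes an aliphatic sulfur with two connections, one being H — a thiol.
The molecule carries a thiol (-SH), whose atoms satisfy every constraint of the query, so the pattern matches.

Yes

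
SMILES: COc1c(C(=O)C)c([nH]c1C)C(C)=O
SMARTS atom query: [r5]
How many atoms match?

5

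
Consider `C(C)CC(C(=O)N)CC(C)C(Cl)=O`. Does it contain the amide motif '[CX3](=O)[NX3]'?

Yes

The pattern [CX3](=O)[NX3] describes a carbonyl carbon bonded to a trivalent nitrogen — an amide.
The molecule carries a primary amide (-C(=O)NH2), whose atoms satisfy every constraint of the query, so the pattern matches.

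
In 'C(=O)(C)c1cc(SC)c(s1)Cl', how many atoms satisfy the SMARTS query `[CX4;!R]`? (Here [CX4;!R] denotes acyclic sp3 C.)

2

The query [CX4;!R] means: aliphatic carbon with four total connections, not in a ring.
Check the 11 heavy atoms by environment: 1× s (aromatic, X2, in 5-ring) → no; 4× c (aromatic, X3, in 5-ring) → no; 1× S (X2, acyclic) → no; 2× C (X4, acyclic) → match; 1× C (X3, acyclic) → no; 1× O (X1, acyclic) → no; 1× Cl (X1, acyclic) → no.
That gives 2 matching atoms.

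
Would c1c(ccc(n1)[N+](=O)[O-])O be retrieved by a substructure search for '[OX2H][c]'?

Yes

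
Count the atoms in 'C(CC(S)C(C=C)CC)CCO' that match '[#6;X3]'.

2

The query [#6;X3] means: any carbon (aromatic or not) with three total connections.
Check the 12 heavy atoms by environment: 8× C (X4) → no; 1× S (X2) → no; 1× O (X2) → no; 2× C (X3) → match.
That gives 2 matching atoms.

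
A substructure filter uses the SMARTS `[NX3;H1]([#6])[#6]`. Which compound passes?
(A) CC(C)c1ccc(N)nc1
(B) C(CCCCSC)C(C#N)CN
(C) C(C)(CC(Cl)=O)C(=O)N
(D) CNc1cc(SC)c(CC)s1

[NX3;H1]([#6])[#6] describes a trivalent nitrogen with one H, bonded to two carbons (a secondary amine).
(A) has a primary amino group (-NH2) but the nitrogen has H2 and only one carbon neighbour.
(B) has a primary amino group (-NH2) but the nitrogen has H2 and only one carbon neighbour.
(C) has a primary amide (-C(=O)NH2) but the -C(=O)NH2 nitrogen has H2, not H1.
(D) contains an N-methylamino group (-NHCH3), which satisfies every atom and bond constraint.
So the answer is (D).

D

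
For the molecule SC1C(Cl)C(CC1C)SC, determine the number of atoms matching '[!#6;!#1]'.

The query [!#6;!#1] means: not carbon and not hydrogen — any heteroatom.
Check the 10 heavy atoms by environment: 7× C → no; 2× S → match; 1× Cl → match.
Summing the matching environments: 2 + 1 = 3 matching atoms.

3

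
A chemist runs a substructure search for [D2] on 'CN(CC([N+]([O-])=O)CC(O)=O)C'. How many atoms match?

2

The query [D2] means: atom with exactly two heavy-atom neighbours.
Check the 12 heavy atoms by environment: 2× C (D2) → match; 2× C (D3) → no; 1× N (charge +1, D3) → no; 1× O (charge -1, D1) → no; 3× O (D1) → no; 1× N (D3) → no; 2× C (D1) → no.
That gives 2 matching atoms.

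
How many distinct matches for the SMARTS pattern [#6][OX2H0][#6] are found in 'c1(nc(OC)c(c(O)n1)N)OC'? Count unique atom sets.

2

[#6][OX2H0][#6] is the SMARTS for an ether: an aliphatic oxygen bridging two carbons with no H on the oxygen.
The molecule carries 2 separate instances of a methoxy ether (-OCH3) meeting every constraint; each maps to a distinct set of atoms, giving 2 matches.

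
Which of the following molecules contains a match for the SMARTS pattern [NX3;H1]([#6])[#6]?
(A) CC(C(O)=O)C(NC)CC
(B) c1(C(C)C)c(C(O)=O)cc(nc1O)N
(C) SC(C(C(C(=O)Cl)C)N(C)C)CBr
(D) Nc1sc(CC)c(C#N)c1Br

A

[NX3;H1]([#6])[#6] describes a trivalent nitrogen with one H, bonded to two carbons (a secondary amine).
(A) contains an N-methylamino group (-NHCH3), which satisfies every atom and bond constraint.
(B) has a primary amino group (-NH2) but the nitrogen has H2 and only one carbon neighbour.
(C) has a dimethylamino group (-N(CH3)2) but the nitrogen has H0, not H1.
(D) has a primary amino group (-NH2) but the nitrogen has H2 and only one carbon neighbour.
So the answer is (A).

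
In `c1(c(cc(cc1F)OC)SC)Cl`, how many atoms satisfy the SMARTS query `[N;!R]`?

0

The query [N;!R] means: aliphatic nitrogen not in a ring.
Check the 12 heavy atoms by environment: 6× c (aromatic, in 6-ring) → no; 1× O (acyclic) → no; 2× C (acyclic) → no; 1× F (acyclic) → no; 1× S (acyclic) → no; 1× Cl (acyclic) → no.
No environment satisfies the query, so 0 matching atoms.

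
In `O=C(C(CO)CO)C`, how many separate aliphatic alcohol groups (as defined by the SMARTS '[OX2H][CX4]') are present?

[OX2H][CX4] is the SMARTS for an aliphatic alcohol: a hydroxyl oxygen bound to an sp3 (X4) carbon.
The molecule carries 2 separate instances of a hydroxyl group (-OH) meeting every constraint; each maps to a distinct set of atoms, giving 2 matches.

2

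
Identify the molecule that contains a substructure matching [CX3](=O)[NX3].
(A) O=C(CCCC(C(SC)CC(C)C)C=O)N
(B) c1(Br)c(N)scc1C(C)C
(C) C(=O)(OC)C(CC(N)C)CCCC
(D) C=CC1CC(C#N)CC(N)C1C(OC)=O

A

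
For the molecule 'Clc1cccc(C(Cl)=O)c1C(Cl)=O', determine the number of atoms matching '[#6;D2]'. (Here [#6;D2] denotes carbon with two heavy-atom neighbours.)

The query [#6;D2] means: any carbon bonded to exactly two heavy atoms.
Check the 13 heavy atoms by environment: 3× c (aromatic, D2) → match; 3× c (aromatic, D3) → no; 2× C (D3) → no; 2× O (D1) → no; 3× Cl (D1) → no.
That gives 3 matching atoms.

3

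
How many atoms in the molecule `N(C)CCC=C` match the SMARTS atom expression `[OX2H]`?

0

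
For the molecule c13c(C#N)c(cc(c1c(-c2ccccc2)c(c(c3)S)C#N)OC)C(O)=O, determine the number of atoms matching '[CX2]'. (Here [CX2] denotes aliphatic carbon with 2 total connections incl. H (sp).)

2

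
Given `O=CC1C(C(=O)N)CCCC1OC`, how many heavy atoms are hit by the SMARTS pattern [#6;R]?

The query [#6;R] means: carbon that is part of a ring.
Check the 13 heavy atoms by environment: 6× C (in 6-ring) → match; 3× O (acyclic) → no; 3× C (acyclic) → no; 1× N (acyclic) → no.
That gives 6 matching atoms.

6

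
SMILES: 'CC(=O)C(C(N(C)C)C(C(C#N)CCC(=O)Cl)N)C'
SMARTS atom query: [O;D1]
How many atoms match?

Check the 19 heavy atoms by environment: 4× C (D1) → no; 6× C (D3) → no; 3× C (D2) → no; 1× N (D3) → no; 2× N (D1) → no; 2× O (D1) → match; 1× Cl (D1) → no.
That gives 2 matching atoms.

2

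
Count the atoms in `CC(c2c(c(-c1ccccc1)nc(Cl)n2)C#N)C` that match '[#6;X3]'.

10

The query [#6;X3] means: any carbon (aromatic or not) with three total connections.
Check the 18 heavy atoms by environment: 2× n (aromatic, X2) → no; 10× c (aromatic, X3) → match; 1× C (X2) → no; 1× N (X1) → no; 1× Cl (X1) → no; 3× C (X4) → no.
That gives 10 matching atoms.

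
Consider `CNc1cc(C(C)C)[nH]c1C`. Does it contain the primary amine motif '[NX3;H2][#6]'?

No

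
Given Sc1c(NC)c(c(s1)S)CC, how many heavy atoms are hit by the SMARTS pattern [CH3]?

The query [CH3] means: aliphatic carbon with exactly three hydrogens.
Check the 11 heavy atoms by environment: 1× s (aromatic, H0) → no; 4× c (aromatic, H0) → no; 2× S (H1) → no; 1× N (H1) → no; 2× C (H3) → match; 1× C (H2) → no.
That gives 2 matching atoms.

2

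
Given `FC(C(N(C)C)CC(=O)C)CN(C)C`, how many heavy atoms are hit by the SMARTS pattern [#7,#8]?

3

The query [#7,#8] means: nitrogen or oxygen (comma = OR).
Check the 14 heavy atoms by environment: 10× C → no; 2× N → match; 1× F → no; 1× O → match.
Summing the matching environments: 2 + 1 = 3 matching atoms.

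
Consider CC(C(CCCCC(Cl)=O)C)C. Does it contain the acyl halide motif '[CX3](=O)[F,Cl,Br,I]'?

Yes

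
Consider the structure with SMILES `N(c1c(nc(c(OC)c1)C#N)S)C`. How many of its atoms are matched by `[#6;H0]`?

5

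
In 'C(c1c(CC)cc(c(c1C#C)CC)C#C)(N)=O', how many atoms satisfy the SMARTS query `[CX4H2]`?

2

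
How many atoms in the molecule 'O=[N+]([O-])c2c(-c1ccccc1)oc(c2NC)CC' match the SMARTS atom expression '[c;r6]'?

6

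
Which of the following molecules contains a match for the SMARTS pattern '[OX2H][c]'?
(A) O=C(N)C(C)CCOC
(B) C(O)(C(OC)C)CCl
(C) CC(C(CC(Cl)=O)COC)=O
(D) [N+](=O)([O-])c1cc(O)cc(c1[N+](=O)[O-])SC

D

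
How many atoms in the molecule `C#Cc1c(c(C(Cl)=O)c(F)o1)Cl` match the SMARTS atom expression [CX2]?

The query [CX2] means: C with X2: aliphatic carbon with exactly 2 total connections.
Check the 12 heavy atoms by environment: 1× o (aromatic, X2) → no; 4× c (aromatic, X3) → no; 1× C (X3) → no; 1× O (X1) → no; 2× Cl (X1) → no; 2× C (X2) → match; 1× F (X1) → no.
That gives 2 matching atoms.

2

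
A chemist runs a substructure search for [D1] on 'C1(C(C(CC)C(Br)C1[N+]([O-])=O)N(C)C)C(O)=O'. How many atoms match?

8

The query [D1] means: atom with exactly one heavy-atom neighbour (degree 1).
Check the 17 heavy atoms by environment: 6× C (D3) → no; 1× Br (D1) → match; 3× O (D1) → match; 1× N (D3) → no; 3× C (D1) → match; 1× C (D2) → no; 1× N (charge +1, D3) → no; 1× O (charge -1, D1) → match.
Summing the matching environments: 1 + 3 + 3 + 1 = 8 matching atoms.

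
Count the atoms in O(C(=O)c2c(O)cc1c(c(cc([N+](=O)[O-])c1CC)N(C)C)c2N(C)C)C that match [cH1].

2

The query [cH1] means: aromatic carbon bearing exactly one hydrogen.
Check the 26 heavy atoms by environment: 8× c (aromatic, H0) → no; 2× c (aromatic, H1) → match; 1× N (charge +1, H0) → no; 1× O (charge -1, H0) → no; 3× O (H0) → no; 2× N (H0) → no; 6× C (H3) → no; 1× C (H0) → no; 1× C (H2) → no; 1× O (H1) → no.
That gives 2 matching atoms.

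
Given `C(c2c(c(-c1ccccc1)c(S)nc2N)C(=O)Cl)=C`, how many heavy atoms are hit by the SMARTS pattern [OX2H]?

0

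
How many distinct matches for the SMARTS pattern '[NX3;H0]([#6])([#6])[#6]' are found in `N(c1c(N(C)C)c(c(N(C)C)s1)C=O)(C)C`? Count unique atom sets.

3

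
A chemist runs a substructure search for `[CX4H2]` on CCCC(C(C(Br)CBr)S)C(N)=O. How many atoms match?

3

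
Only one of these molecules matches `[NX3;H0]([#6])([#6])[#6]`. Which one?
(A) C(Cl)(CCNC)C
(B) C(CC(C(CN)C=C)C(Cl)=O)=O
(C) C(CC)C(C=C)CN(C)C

C

[NX3;H0]([#6])([#6])[#6] describes a trivalent nitrogen with no H, bonded to three carbons (a tertiary amine).
(A) has an N-methylamino group (-NHCH3) but the nitrogen still has one H (H1), not H0.
(B) has a primary amino group (-NH2) but the nitrogen has H2, not H0 with three carbons.
(C) contains a dimethylamino group (-N(CH3)2), which satisfies every atom and bond constraint.
So the answer is (C).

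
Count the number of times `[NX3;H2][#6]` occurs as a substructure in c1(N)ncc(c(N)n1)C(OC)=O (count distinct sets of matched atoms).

2

[NX3;H2][#6] is the SMARTS for a primary amine: a trivalent nitrogen with two H attached to carbon.
The molecule carries 2 separate instances of a primary amino group (-NH2) meeting every constraint; each maps to a distinct set of atoms, giving 2 matches.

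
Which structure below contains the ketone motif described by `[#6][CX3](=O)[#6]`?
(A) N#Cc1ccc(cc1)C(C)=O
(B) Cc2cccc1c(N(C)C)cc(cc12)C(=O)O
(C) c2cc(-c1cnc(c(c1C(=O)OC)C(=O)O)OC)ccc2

A

[#6][CX3](=O)[#6] describes a carbonyl carbon (no H) flanked by two carbons (a ketone).
(A) contains an acetyl/ketone group (-C(=O)CH3), which satisfies every atom and bond constraint.
(B) has a carboxylic acid group (-C(=O)OH) but one neighbour of the carbonyl carbon is O, not C.
(C) has a carboxylic acid group (-C(=O)OH) but one neighbour of the carbonyl carbon is O, not C.
So the answer is (A).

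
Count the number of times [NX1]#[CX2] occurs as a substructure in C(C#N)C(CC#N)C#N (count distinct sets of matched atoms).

3

[NX1]#[CX2] is the SMARTS for a nitrile: a nitrogen triple-bonded to a two-connected carbon.
The molecule carries 3 separate instances of a nitrile (-C#N) meeting every constraint; each maps to a distinct set of atoms, giving 3 matches.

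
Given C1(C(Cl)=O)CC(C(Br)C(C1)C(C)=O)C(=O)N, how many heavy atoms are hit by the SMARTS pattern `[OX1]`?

3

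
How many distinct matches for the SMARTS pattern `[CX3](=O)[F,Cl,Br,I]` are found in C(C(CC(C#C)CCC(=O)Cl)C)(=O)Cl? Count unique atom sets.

[CX3](=O)[F,Cl,Br,I] is the SMARTS for an acyl halide: a carbonyl carbon bonded to a halogen.
The molecule carries 2 separate instances of an acyl chloride (-C(=O)Cl) meeting every constraint; each maps to a distinct set of atoms, giving 2 matches.

2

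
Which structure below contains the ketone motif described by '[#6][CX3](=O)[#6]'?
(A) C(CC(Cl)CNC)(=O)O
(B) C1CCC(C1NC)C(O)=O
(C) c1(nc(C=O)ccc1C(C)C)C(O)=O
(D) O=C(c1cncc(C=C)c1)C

D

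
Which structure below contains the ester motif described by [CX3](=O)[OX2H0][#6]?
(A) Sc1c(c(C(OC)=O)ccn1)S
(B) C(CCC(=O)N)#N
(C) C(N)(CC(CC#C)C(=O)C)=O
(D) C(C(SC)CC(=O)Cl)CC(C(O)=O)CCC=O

A

[CX3](=O)[OX2H0][#6] describes a carbonyl carbon bonded to an oxygen that is itself bonded to carbon (no H on that O) (an ester).
(A) contains a methyl-ester group (-C(=O)OCH3), which satisfies every atom and bond constraint.
(B) has a primary amide (-C(=O)NH2) but the carbonyl is bonded to N, not to an O-C linkage.
(C) has a primary amide (-C(=O)NH2) but the carbonyl is bonded to N, not to an O-C linkage.
(D) has a carboxylic acid group (-C(=O)OH) but the singly-bonded O carries H (OX2H1, not H0).
So the answer is (A).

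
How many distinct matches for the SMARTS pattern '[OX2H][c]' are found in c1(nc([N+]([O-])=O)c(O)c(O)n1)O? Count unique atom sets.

3

[OX2H][c] is the SMARTS for a phenol: a hydroxyl oxygen attached to an aromatic carbon.
The molecule carries 3 separate instances of a hydroxyl group (-OH) meeting every constraint; each maps to a distinct set of atoms, giving 3 matches.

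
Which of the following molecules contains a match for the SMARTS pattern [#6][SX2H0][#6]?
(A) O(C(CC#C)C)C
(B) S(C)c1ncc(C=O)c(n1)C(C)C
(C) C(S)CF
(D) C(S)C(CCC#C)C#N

B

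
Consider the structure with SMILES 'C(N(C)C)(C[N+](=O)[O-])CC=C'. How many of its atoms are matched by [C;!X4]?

The query [C;!X4] means: aliphatic carbon that does not have four total connections.
Check the 11 heavy atoms by environment: 5× C (X4) → no; 1× N (charge +1, X3) → no; 1× O (charge -1, X1) → no; 1× O (X1) → no; 1× N (X3) → no; 2× C (X3) → match.
That gives 2 matching atoms.

2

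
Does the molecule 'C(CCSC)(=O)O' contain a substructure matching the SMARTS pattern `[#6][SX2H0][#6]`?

Yes

The pattern [#6][SX2H0][#6] describes an aliphatic sulfur bridging two carbons with no H on the sulfur — a thioether.
The molecule carries a methylthio ether (-SCH3), whose atoms satisfy every constraint of the query, so the pattern matches.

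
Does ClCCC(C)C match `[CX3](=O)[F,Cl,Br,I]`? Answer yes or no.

No

The pattern [CX3](=O)[F,Cl,Br,I] describes a carbonyl carbon bonded to a halogen — an acyl halide.
The closest candidate here is a chloro substituent, but the Cl is not on a carbonyl carbon. No other fragment satisfies the full query, so there is no match.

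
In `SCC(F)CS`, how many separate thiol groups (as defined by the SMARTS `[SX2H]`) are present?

[SX2H] is the SMARTS for a thiol: an aliphatic sulfur with two connections, one being H.
The molecule carries 2 separate instances of a thiol (-SH) meeting every constraint; each maps to a distinct set of atoms, giving 2 matches.

2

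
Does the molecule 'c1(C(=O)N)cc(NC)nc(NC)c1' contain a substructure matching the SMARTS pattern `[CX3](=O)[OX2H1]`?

No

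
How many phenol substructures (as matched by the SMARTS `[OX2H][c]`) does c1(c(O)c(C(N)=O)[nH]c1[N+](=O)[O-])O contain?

[OX2H][c] is the SMARTS for a phenol: a hydroxyl oxygen attached to an aromatic carbon.
The molecule carries 2 separate instances of a hydroxyl group (-OH) meeting every constraint; each maps to a distinct set of atoms, giving 2 matches.

2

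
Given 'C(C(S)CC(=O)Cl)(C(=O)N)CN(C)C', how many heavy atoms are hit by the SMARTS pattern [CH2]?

2

The query [CH2] means: aliphatic carbon with exactly two hydrogens.
Check the 14 heavy atoms by environment: 2× C (H2) → match; 2× C (H1) → no; 2× C (H0) → no; 2× O (H0) → no; 1× N (H2) → no; 1× S (H1) → no; 1× N (H0) → no; 2× C (H3) → no; 1× Cl (H0) → no.
That gives 2 matching atoms.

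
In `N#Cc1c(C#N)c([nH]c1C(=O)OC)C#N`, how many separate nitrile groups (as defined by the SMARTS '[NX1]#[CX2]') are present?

3

[NX1]#[CX2] is the SMARTS for a nitrile: a nitrogen triple-bonded to a two-connected carbon.
The molecule carries 3 separate instances of a nitrile (-C#N) meeting every constraint; each maps to a distinct set of atoms, giving 3 matches.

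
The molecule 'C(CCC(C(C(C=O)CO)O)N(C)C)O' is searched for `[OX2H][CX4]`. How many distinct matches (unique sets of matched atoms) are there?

3

[OX2H][CX4] is the SMARTS for an aliphatic alcohol: a hydroxyl oxygen bound to an sp3 (X4) carbon.
The molecule carries 3 separate instances of a hydroxyl group (-OH) meeting every constraint; each maps to a distinct set of atoms, giving 3 matches.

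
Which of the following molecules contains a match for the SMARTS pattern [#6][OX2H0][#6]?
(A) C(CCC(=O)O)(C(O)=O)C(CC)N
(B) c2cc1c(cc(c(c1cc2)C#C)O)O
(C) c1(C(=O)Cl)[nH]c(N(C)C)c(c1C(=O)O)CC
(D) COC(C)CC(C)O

[#6][OX2H0][#6] describes an aliphatic oxygen bridging two carbons with no H on the oxygen (an ether).
(A) has a carboxylic acid group (-C(=O)OH) but the -OH oxygen has H1; the =O is OX1, not OX2.
(B) has a hydroxyl group (-OH) but the oxygen has H1, not H0 bridging two carbons.
(C) has a carboxylic acid group (-C(=O)OH) but the -OH oxygen has H1; the =O is OX1, not OX2.
(D) contains a methoxy ether (-OCH3), which satisfies every atom and bond constraint.
So the answer is (D).

D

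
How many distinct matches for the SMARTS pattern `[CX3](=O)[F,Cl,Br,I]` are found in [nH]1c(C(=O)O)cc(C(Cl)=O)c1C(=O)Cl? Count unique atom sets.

2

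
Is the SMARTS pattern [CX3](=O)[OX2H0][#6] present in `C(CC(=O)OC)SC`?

The pattern [CX3](=O)[OX2H0][#6] describes a carbonyl carbon bonded to an oxygen that is itself bonded to carbon (no H on that O) — an ester.
The molecule carries a methyl-ester group (-C(=O)OCH3), whose atoms satisfy every constraint of the query, so the pattern matches.

Yes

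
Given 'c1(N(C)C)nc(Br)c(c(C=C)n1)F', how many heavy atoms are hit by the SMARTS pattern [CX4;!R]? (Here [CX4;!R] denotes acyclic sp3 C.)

2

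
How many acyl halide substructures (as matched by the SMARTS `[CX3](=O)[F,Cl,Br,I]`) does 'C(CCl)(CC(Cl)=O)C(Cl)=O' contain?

[CX3](=O)[F,Cl,Br,I] is the SMARTS for an acyl halide: a carbonyl carbon bonded to a halogen.
The molecule carries 2 separate instances of an acyl chloride (-C(=O)Cl) meeting every constraint; each maps to a distinct set of atoms, giving 2 matches.

2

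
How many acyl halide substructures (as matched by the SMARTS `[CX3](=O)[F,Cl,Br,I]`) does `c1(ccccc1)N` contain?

[CX3](=O)[F,Cl,Br,I] is the SMARTS for an acyl halide: a carbonyl carbon bonded to a halogen.
No fragment in the molecule satisfies every constraint, giving 0 matches.

0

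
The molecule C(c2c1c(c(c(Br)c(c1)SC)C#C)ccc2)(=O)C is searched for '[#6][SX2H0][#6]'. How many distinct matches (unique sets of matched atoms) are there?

[#6][SX2H0][#6] is the SMARTS for a thioether: an aliphatic sulfur bridging two carbons with no H on the sulfur.
Exactly one fragment in the molecule meets all constraints, giving 1 match.

1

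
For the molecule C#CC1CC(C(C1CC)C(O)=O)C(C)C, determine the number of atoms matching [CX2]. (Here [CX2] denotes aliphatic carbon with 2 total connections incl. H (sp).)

Check the 15 heavy atoms by environment: 10× C (X4) → no; 1× C (X3) → no; 1× O (X1) → no; 1× O (X2) → no; 2× C (X2) → match.
That gives 2 matching atoms.

2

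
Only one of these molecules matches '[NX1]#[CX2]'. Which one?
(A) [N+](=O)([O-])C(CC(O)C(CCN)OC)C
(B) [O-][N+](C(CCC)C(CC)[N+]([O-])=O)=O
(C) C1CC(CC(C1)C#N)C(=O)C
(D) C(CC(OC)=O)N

[NX1]#[CX2] describes a nitrogen triple-bonded to a two-connected carbon (a nitrile).
(A) has a nitro group (-[N+](=O)[O-]) but there is no C#N triple bond.
(B) has a nitro group (-[N+](=O)[O-]) but there is no C#N triple bond.
(C) contains a nitrile (-C#N), which satisfies every atom and bond constraint.
(D) has a primary amino group (-NH2) but the nitrogen is NX3 (three connections), not NX1 triple-bonded.
So the answer is (C).

C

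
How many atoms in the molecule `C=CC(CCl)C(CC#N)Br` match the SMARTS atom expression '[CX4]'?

4

Check the 10 heavy atoms by environment: 4× C (X4) → match; 1× Cl (X1) → no; 2× C (X3) → no; 1× C (X2) → no; 1× N (X1) → no; 1× Br (X1) → no.
That gives 4 matching atoms.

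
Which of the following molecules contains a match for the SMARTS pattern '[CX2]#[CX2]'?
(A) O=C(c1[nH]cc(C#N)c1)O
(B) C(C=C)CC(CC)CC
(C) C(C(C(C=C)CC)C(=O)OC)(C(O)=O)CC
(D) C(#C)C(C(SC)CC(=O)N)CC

D

[CX2]#[CX2] describes a carbon-carbon triple bond (an alkyne).
(A) has a nitrile (-C#N) but the triple bond is C#N, not C#C.
(B) has a vinyl group (-CH=CH2) but the C=C is a double bond; both carbons are CX3, not CX2.
(C) has a vinyl group (-CH=CH2) but the C=C is a double bond; both carbons are CX3, not CX2.
(D) contains an ethynyl group (-C#CH), which satisfies every atom and bond constraint.
So the answer is (D).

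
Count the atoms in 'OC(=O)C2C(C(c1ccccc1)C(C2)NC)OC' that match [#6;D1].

2

Check the 18 heavy atoms by environment: 1× C (D2) → no; 5× C (D3) → no; 1× c (aromatic, D3) → no; 5× c (aromatic, D2) → no; 1× O (D2) → no; 2× C (D1) → match; 2× O (D1) → no; 1× N (D2) → no.
That gives 2 matching atoms.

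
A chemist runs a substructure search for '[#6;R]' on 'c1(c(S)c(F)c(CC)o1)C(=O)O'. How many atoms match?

Check the 12 heavy atoms by environment: 1× o (aromatic, in 5-ring) → no; 4× c (aromatic, in 5-ring) → match; 1× S (acyclic) → no; 1× F (acyclic) → no; 3× C (acyclic) → no; 2× O (acyclic) → no.
That gives 4 matching atoms.

4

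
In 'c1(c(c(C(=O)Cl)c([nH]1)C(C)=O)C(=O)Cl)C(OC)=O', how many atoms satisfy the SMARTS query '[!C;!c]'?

The query [!C;!c] means: neither aliphatic nor aromatic carbon — same as [!#6].
Check the 18 heavy atoms by environment: 1× n (aromatic) → match; 4× c (aromatic) → no; 6× C → no; 5× O → match; 2× Cl → match.
Summing the matching environments: 1 + 5 + 2 = 8 matching atoms.

8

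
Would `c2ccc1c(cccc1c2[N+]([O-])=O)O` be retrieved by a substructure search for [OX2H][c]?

Yes

The pattern [OX2H][c] describes a hydroxyl oxygen attached to an aromatic carbon — a phenol.
The molecule carries a hydroxyl group (-OH), whose atoms satisfy every constraint of the query, so the pattern matches.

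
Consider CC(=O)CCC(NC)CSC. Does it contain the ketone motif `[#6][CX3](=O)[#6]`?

Yes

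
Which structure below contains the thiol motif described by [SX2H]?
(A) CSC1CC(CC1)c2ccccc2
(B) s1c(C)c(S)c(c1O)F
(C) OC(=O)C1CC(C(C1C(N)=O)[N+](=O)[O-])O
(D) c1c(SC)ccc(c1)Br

B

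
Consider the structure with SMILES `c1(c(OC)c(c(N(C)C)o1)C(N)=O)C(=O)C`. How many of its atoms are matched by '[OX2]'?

1

The query [OX2] means: aliphatic oxygen with two total connections — ether, hydroxyl, or ester single-bond O.
Check the 16 heavy atoms by environment: 1× o (aromatic, X2) → no; 4× c (aromatic, X3) → no; 2× N (X3) → no; 4× C (X4) → no; 1× O (X2) → match; 2× C (X3) → no; 2× O (X1) → no.
That gives 1 matching atom.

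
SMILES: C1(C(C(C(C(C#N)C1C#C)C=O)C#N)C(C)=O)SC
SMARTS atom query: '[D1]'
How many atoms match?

The query [D1] means: atom with exactly one heavy-atom neighbour (degree 1).
Check the 19 heavy atoms by environment: 7× C (D3) → no; 2× O (D1) → match; 3× C (D1) → match; 4× C (D2) → no; 2× N (D1) → match; 1× S (D2) → no.
Summing the matching environments: 2 + 3 + 2 = 7 matching atoms.

7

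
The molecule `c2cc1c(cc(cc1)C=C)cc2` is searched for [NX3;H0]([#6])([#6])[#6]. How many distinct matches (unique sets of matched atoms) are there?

0

[NX3;H0]([#6])([#6])[#6] is the SMARTS for a tertiary amine: a trivalent nitrogen with no H, bonded to three carbons.
No fragment in the molecule satisfies every constraint, giving 0 matches.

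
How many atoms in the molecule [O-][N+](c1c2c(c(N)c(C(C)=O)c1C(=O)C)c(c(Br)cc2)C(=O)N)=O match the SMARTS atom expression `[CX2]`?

0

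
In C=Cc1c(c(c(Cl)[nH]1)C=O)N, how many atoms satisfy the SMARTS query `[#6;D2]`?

2

The query [#6;D2] means: any carbon bonded to exactly two heavy atoms.
Check the 11 heavy atoms by environment: 1× n (aromatic, D2) → no; 4× c (aromatic, D3) → no; 2× C (D2) → match; 1× C (D1) → no; 1× N (D1) → no; 1× Cl (D1) → no; 1× O (D1) → no.
That gives 2 matching atoms.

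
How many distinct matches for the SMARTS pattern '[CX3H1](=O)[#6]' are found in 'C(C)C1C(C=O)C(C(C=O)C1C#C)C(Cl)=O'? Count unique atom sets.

[CX3H1](=O)[#6] is the SMARTS for an aldehyde: an sp2 carbon with one H, double-bonded to O and single-bonded to carbon.
The molecule carries 2 separate instances of an aldehyde (-CHO) meeting every constraint; each maps to a distinct set of atoms, giving 2 matches.

2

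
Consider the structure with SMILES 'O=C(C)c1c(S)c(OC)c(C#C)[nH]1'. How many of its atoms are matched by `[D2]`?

3

The query [D2] means: atom with exactly two heavy-atom neighbours.
Check the 13 heavy atoms by environment: 1× n (aromatic, D2) → match; 4× c (aromatic, D3) → no; 1× O (D2) → match; 3× C (D1) → no; 1× S (D1) → no; 1× C (D3) → no; 1× O (D1) → no; 1× C (D2) → match.
Summing the matching environments: 1 + 1 + 1 = 3 matching atoms.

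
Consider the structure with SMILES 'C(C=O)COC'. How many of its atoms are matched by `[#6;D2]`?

3

The query [#6;D2] means: any carbon bonded to exactly two heavy atoms.
Check the 6 heavy atoms by environment: 3× C (D2) → match; 1× O (D1) → no; 1× O (D2) → no; 1× C (D1) → no.
That gives 3 matching atoms.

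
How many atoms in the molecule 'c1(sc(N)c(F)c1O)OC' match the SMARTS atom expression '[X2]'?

3

Check the 10 heavy atoms by environment: 1× s (aromatic, X2) → match; 4× c (aromatic, X3) → no; 2× O (X2) → match; 1× C (X4) → no; 1× F (X1) → no; 1× N (X3) → no.
Summing the matching environments: 1 + 2 = 3 matching atoms.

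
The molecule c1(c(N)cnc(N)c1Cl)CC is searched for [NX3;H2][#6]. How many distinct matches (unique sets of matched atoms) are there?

2

[NX3;H2][#6] is the SMARTS for a primary amine: a trivalent nitrogen with two H attached to carbon.
The molecule carries 2 separate instances of a primary amino group (-NH2) meeting every constraint; each maps to a distinct set of atoms, giving 2 matches.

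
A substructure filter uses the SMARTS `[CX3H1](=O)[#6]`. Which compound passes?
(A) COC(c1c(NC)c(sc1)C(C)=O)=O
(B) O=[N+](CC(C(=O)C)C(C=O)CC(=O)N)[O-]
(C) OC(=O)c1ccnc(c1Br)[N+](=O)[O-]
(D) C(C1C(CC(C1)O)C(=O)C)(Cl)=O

B

[CX3H1](=O)[#6] describes an sp2 carbon with one H, double-bonded to O and single-bonded to carbon (an aldehyde).
(A) has an acetyl/ketone group (-C(=O)CH3) but the carbonyl carbon has H0 (two carbon neighbours), not H1.
(B) contains an aldehyde (-CHO), which satisfies every atom and bond constraint.
(C) has a carboxylic acid group (-C(=O)OH) but the carbonyl carbon has H0 and is bonded to O, not H1.
(D) has an acetyl/ketone group (-C(=O)CH3) but the carbonyl carbon has H0 (two carbon neighbours), not H1.
So the answer is (B).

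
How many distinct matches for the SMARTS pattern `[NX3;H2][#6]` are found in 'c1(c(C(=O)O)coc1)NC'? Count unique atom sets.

[NX3;H2][#6] is the SMARTS for a primary amine: a trivalent nitrogen with two H attached to carbon.
The molecule has an N-methylamino group (-NHCH3), but the nitrogen bears two carbons and only one H (H1), not H2; nothing else fits, so there are 0 matches.

0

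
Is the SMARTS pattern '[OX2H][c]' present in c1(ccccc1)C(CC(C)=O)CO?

The pattern [OX2H][c] describes a hydroxyl oxygen attached to an aromatic carbon — a phenol.
The closest candidate here is a hydroxyl group (-OH), but the -OH is on an aliphatic carbon, not an aromatic c. No other fragment satisfies the full query, so there is no match.

No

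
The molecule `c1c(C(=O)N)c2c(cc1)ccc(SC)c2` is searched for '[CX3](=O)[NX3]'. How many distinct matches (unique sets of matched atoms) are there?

[CX3](=O)[NX3] is the SMARTS for an amide: a carbonyl carbon bonded to a trivalent nitrogen.
Exactly one fragment in the molecule meets all constraints, giving 1 match.

1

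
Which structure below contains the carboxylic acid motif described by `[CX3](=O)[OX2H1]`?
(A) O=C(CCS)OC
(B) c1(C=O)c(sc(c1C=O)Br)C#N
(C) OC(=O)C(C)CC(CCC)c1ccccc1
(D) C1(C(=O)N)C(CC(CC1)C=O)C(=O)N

[CX3](=O)[OX2H1] describes an sp2 carbon double-bonded to O and single-bonded to an -OH oxygen (a carboxylic acid).
(A) has a methyl-ester group (-C(=O)OCH3) but the singly-bonded O has no H (OX2H0, not OX2H1).
(B) has an aldehyde (-CHO) but there is no singly-bonded oxygen on the carbonyl carbon.
(C) contains a carboxylic acid group (-C(=O)OH), which satisfies every atom and bond constraint.
(D) has an aldehyde (-CHO) but there is no singly-bonded oxygen on the carbonyl carbon.
So the answer is (C).

C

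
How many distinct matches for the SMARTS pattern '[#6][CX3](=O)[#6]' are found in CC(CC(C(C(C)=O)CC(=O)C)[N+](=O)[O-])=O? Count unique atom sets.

3

[#6][CX3](=O)[#6] is the SMARTS for a ketone: a carbonyl carbon (no H) flanked by two carbons.
The molecule carries 3 separate instances of an acetyl/ketone group (-C(=O)CH3) meeting every constraint; each maps to a distinct set of atoms, giving 3 matches.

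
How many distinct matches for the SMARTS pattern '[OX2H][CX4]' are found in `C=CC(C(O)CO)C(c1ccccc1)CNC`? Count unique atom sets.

[OX2H][CX4] is the SMARTS for an aliphatic alcohol: a hydroxyl oxygen bound to an sp3 (X4) carbon.
The molecule carries 2 separate instances of a hydroxyl group (-OH) meeting every constraint; each maps to a distinct set of atoms, giving 2 matches.

2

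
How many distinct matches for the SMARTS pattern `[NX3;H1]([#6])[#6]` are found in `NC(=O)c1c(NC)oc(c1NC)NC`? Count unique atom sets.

3

[NX3;H1]([#6])[#6] is the SMARTS for a secondary amine: a trivalent nitrogen with one H, bonded to two carbons.
The molecule carries 3 separate instances of an N-methylamino group (-NHCH3) meeting every constraint; each maps to a distinct set of atoms, giving 3 matches.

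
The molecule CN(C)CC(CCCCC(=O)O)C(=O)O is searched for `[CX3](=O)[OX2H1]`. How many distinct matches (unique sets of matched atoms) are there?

2

[CX3](=O)[OX2H1] is the SMARTS for a carboxylic acid: an sp2 carbon double-bonded to O and single-bonded to an -OH oxygen.
The molecule carries 2 separate instances of a carboxylic acid group (-C(=O)OH) meeting every constraint; each maps to a distinct set of atoms, giving 2 matches.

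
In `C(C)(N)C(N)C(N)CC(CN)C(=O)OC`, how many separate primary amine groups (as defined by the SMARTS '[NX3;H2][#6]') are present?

[NX3;H2][#6] is the SMARTS for a primary amine: a trivalent nitrogen with two H attached to carbon.
The molecule carries 4 separate instances of a primary amino group (-NH2) meeting every constraint; each maps to a distinct set of atoms, giving 4 matches.

4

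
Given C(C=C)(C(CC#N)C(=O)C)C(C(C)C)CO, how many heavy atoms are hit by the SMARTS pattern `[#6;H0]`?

The query [#6;H0] means: any carbon with no attached hydrogen.
Check the 16 heavy atoms by environment: 3× C (H2) → no; 5× C (H1) → no; 3× C (H3) → no; 2× C (H0) → match; 1× N (H0) → no; 1× O (H1) → no; 1× O (H0) → no.
That gives 2 matching atoms.

2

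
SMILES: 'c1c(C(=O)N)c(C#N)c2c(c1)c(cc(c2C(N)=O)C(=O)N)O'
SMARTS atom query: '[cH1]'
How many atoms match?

3

The query [cH1] means: aromatic carbon bearing exactly one hydrogen.
Check the 22 heavy atoms by environment: 7× c (aromatic, H0) → no; 3× c (aromatic, H1) → match; 4× C (H0) → no; 1× N (H0) → no; 1× O (H1) → no; 3× O (H0) → no; 3× N (H2) → no.
That gives 3 matching atoms.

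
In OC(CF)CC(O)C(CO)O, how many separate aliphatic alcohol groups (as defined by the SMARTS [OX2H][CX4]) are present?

4

[OX2H][CX4] is the SMARTS for an aliphatic alcohol: a hydroxyl oxygen bound to an sp3 (X4) carbon.
The molecule carries 4 separate instances of a hydroxyl group (-OH) meeting every constraint; each maps to a distinct set of atoms, giving 4 matches.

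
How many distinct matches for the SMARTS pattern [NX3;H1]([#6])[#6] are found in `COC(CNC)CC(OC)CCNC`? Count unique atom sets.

[NX3;H1]([#6])[#6] is the SMARTS for a secondary amine: a trivalent nitrogen with one H, bonded to two carbons.
The molecule carries 2 separate instances of an N-methylamino group (-NHCH3) meeting every constraint; each maps to a distinct set of atoms, giving 2 matches.

2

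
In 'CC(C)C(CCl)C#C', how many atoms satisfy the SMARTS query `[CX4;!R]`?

Check the 8 heavy atoms by environment: 5× C (X4, acyclic) → match; 1× Cl (X1, acyclic) → no; 2× C (X2, acyclic) → no.
That gives 5 matching atoms.

5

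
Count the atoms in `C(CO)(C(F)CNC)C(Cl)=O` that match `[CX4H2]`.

The query [CX4H2] means: sp3 carbon (X4) with exactly two hydrogens.
Check the 11 heavy atoms by environment: 2× C (H2, X4) → match; 2× C (H1, X4) → no; 1× N (H1, X3) → no; 1× C (H3, X4) → no; 1× F (H0, X1) → no; 1× C (H0, X3) → no; 1× O (H0, X1) → no; 1× Cl (H0, X1) → no; 1× O (H1, X2) → no.
That gives 2 matching atoms.

2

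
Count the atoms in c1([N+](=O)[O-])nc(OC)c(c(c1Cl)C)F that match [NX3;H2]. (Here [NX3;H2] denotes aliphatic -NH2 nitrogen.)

0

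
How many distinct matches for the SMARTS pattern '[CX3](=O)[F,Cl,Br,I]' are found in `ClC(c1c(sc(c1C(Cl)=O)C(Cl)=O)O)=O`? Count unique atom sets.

3

[CX3](=O)[F,Cl,Br,I] is the SMARTS for an acyl halide: a carbonyl carbon bonded to a halogen.
The molecule carries 3 separate instances of an acyl chloride (-C(=O)Cl) meeting every constraint; each maps to a distinct set of atoms, giving 3 matches.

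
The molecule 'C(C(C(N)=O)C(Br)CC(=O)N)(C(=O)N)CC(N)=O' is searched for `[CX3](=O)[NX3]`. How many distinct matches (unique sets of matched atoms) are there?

4

[CX3](=O)[NX3] is the SMARTS for an amide: a carbonyl carbon bonded to a trivalent nitrogen.
The molecule carries 4 separate instances of a primary amide (-C(=O)NH2) meeting every constraint; each maps to a distinct set of atoms, giving 4 matches.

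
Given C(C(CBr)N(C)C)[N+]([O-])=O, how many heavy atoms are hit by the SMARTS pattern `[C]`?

The query [C] means: uppercase C matches aliphatic (non-aromatic) carbon only.
Check the 10 heavy atoms by environment: 5× C → match; 1× Br → no; 1× N (charge +1) → no; 1× O (charge -1) → no; 1× O → no; 1× N → no.
That gives 5 matching atoms.

5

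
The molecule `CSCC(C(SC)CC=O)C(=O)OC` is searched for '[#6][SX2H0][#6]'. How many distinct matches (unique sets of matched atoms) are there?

2

[#6][SX2H0][#6] is the SMARTS for a thioether: an aliphatic sulfur bridging two carbons with no H on the sulfur.
The molecule carries 2 separate instances of a methylthio ether (-SCH3) meeting every constraint; each maps to a distinct set of atoms, giving 2 matches.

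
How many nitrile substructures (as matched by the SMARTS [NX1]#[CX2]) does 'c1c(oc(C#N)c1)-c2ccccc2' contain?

1

[NX1]#[CX2] is the SMARTS for a nitrile: a nitrogen triple-bonded to a two-connected carbon.
Exactly one fragment in the molecule meets all constraints, giving 1 match.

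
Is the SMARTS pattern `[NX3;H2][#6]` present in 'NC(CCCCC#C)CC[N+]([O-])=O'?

Yes

The pattern [NX3;H2][#6] describes a trivalent nitrogen with two H attached to carbon — a primary amine.
The molecule carries a primary amino group (-NH2), whose atoms satisfy every constraint of the query, so the pattern matches.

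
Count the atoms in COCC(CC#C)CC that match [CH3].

2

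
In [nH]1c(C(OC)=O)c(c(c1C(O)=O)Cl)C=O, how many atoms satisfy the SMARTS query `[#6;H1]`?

1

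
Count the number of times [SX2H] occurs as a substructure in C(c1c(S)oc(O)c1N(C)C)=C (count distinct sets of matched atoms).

1

[SX2H] is the SMARTS for a thiol: an aliphatic sulfur with two connections, one being H.
Exactly one fragment in the molecule meets all constraints, giving 1 match.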